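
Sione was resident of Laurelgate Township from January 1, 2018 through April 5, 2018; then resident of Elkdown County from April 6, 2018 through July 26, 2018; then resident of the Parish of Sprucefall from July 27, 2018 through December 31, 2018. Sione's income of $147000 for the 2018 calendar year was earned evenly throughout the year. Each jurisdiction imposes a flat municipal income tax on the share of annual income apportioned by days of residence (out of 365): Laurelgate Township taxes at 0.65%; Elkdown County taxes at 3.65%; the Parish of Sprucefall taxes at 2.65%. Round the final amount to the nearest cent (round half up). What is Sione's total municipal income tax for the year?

Laurelgate Township, January 1 – April 5, 2018: 95 days → $147000 × 0.65% × 95/365 = $248.6918
Elkdown County, April 6 – July 26, 2018: 112 days → $147000 × 3.65% × 112/365 = $1646.4000
The Parish of Sprucefall, July 27 – December 31, 2018: 158 days → $147000 × 2.65% × 158/365 = $1686.2712
Total = $3581.3630

$3581.36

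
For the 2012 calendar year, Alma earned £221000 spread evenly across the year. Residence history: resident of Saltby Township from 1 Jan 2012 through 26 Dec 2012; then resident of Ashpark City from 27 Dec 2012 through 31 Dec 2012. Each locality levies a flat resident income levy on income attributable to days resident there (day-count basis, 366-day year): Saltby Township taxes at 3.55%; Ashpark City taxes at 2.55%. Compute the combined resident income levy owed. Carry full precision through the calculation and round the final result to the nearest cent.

Saltby Township, 1 Jan – 26 Dec 2012: 361 days → £221000 × 3.55% × 361/366 = £7738.3210
Ashpark City, 27 Dec – 31 Dec 2012: 5 days → £221000 × 2.55% × 5/366 = £76.9877
Total = £7815.3087

£7815.31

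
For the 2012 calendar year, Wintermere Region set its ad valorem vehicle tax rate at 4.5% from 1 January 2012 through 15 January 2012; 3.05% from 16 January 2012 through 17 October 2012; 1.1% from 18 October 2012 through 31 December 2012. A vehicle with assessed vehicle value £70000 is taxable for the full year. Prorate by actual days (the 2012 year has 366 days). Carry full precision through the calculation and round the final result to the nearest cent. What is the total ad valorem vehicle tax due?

£1896.89

1 January – 15 January 2012: 15 days at 4.5% → £70000 × 4.5% × 15/366 = £129.0984
16 January – 17 October 2012: 276 days at 3.05% → £70000 × 3.05% × 276/366 = £1610.0000
18 October – 31 December 2012: 75 days at 1.1% → £70000 × 1.1% × 75/366 = £157.7869
Total = £1896.8852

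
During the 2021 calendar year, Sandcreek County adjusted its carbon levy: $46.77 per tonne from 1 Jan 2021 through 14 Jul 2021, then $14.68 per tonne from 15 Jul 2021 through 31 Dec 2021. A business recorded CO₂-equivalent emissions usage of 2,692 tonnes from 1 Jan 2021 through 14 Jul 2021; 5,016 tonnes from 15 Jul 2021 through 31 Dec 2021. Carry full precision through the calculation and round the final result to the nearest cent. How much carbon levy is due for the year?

1 Jan – 14 Jul 2021: 2,692 tonnes at $46.77/tonne → $125,904.84
15 Jul – 31 Dec 2021: 5,016 tonnes at $14.68/tonne → $73,634.88

$199,539.72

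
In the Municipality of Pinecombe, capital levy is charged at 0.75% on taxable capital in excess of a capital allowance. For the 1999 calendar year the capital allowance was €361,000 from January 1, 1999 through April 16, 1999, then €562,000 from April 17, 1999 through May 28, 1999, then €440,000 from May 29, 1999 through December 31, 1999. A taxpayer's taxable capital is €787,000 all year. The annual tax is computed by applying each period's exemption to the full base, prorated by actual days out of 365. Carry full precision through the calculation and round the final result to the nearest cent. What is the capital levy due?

€2,669.28

January 1 – April 16, 1999: 106 days, exemption €361,000 → (€787,000 − €361,000) × 0.75% × 106/365 = €927.8630
April 17 – May 28, 1999: 42 days, exemption €562,000 → (€787,000 − €562,000) × 0.75% × 42/365 = €194.1781
May 29 – December 31, 1999: 217 days, exemption €440,000 → (€787,000 − €440,000) × 0.75% × 217/365 = €1,547.2397
Total = €2,669.2808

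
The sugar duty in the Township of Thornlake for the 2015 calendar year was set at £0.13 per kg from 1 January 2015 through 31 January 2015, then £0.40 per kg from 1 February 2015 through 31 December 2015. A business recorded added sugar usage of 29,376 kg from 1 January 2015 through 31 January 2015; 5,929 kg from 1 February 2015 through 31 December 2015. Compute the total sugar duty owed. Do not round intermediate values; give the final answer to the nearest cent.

£6190.48

1 January – 31 January 2015: 29,376 kg at £0.13/kg → £3818.88
1 February – 31 December 2015: 5,929 kg at £0.40/kg → £2371.60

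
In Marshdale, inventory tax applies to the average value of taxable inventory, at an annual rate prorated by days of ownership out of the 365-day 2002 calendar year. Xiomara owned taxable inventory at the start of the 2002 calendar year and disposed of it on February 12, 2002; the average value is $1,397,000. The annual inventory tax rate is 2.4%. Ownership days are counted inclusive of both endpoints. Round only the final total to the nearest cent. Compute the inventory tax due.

$3,949.87

Days held (January 1 – February 12, 2002): 43 out of 365
Tax = $1,397,000 × 2.4% × 43/365 = $3,949.8740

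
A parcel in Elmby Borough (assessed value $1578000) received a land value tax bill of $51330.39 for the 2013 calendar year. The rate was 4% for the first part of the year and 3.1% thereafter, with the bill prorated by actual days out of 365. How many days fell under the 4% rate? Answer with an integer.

Let d = days at the first rate; then 365 − d days at the second rate.
$1578000 × [4%·d + 3.1%·(365−d)] / 365 = $51330.39
Solving gives d = 62, so the new rate took effect on 4 March 2013.

62 days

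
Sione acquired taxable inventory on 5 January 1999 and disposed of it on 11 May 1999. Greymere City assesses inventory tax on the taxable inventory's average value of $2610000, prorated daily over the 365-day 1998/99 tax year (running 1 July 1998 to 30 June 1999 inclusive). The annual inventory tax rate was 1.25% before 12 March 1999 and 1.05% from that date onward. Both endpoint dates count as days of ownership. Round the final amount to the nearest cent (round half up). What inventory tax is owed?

$10479.33

5 January – 11 March 1999: 66 days at 1.25% → $2610000 × 1.25% × 66/365 = $5899.3151
12 March – 11 May 1999: 61 days at 1.05% → $2610000 × 1.05% × 61/365 = $4580.0137
Total = $10479.3288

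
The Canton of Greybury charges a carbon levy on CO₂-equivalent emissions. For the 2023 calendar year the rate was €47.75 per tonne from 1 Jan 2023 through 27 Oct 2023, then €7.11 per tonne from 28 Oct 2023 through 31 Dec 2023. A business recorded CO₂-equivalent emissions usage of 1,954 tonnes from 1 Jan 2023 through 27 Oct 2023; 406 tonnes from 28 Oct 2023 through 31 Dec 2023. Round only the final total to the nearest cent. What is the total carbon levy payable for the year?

€96190.16

1 Jan – 27 Oct 2023: 1,954 tonnes at €47.75/tonne → €93303.50
28 Oct – 31 Dec 2023: 406 tonnes at €7.11/tonne → €2886.66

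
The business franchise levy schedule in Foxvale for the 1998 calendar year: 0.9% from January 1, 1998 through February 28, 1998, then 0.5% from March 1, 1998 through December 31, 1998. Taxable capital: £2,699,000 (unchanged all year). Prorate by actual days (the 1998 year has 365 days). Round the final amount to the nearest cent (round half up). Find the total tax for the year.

£15,240.11

January 1 – February 28, 1998: 59 days at 0.9% → £2,699,000 × 0.9% × 59/365 = £3,926.4904
March 1 – December 31, 1998: 306 days at 0.5% → £2,699,000 × 0.5% × 306/365 = £11,313.6164
Total = £15,240.1068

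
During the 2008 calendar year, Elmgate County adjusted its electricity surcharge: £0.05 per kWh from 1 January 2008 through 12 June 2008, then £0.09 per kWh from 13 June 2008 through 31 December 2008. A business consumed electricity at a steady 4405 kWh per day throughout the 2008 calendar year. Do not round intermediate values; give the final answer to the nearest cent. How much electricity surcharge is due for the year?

1 January – 12 June 2008: 164 days × 4405 kWh/day = 722,420 kWh at £0.05/kWh → £36,121.00
13 June – 31 December 2008: 202 days × 4405 kWh/day = 889,810 kWh at £0.09/kWh → £80,082.90

£116,203.90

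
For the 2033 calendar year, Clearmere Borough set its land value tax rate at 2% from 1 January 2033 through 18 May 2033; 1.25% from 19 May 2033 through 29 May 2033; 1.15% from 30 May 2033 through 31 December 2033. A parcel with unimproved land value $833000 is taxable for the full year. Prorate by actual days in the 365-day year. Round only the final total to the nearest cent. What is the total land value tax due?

1 January – 18 May 2033: 138 days at 2% → $833000 × 2% × 138/365 = $6298.8493
19 May – 29 May 2033: 11 days at 1.25% → $833000 × 1.25% × 11/365 = $313.8014
30 May – 31 December 2033: 216 days at 1.15% → $833000 × 1.15% × 216/365 = $5668.9644
Total = $12281.6151

$12281.62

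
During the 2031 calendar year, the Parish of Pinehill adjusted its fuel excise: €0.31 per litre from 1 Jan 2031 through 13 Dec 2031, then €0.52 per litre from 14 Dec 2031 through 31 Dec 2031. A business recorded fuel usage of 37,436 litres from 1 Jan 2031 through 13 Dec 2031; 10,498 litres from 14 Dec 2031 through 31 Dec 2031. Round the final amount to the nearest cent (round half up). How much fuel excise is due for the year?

€17,064.12

1 Jan – 13 Dec 2031: 37,436 litres at €0.31/litre → €11,605.16
14 Dec – 31 Dec 2031: 10,498 litres at €0.52/litre → €5,458.96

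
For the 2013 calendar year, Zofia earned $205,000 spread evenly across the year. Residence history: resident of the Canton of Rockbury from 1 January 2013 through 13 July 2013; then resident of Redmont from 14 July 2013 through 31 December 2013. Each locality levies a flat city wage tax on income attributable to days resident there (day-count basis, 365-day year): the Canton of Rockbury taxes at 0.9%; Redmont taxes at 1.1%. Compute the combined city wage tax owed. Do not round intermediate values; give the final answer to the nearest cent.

The Canton of Rockbury, 1 January – 13 July 2013: 194 days → $205,000 × 0.9% × 194/365 = $980.6301
Redmont, 14 July – 31 December 2013: 171 days → $205,000 × 1.1% × 171/365 = $1,056.4521
Total = $2,037.0822

$2,037.08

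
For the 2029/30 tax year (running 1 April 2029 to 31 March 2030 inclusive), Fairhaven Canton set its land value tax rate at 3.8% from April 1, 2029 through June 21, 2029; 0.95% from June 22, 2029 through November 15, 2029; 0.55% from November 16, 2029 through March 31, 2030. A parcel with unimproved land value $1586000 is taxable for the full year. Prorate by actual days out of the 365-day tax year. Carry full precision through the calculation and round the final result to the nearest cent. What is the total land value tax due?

April 1 – June 21, 2029: 82 days at 3.8% → $1586000 × 3.8% × 82/365 = $13539.6603
June 22 – November 15, 2029: 147 days at 0.95% → $1586000 × 0.95% × 147/365 = $6068.0795
November 16, 2029 – March 31, 2030: 136 days at 0.55% → $1586000 × 0.55% × 136/365 = $3250.2137
Total = $22857.9534

$22857.95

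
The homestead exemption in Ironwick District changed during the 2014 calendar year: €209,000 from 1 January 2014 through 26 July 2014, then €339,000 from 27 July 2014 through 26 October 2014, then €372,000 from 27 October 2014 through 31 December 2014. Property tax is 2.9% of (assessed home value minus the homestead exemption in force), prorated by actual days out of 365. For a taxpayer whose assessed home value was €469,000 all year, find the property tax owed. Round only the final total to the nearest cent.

1 January – 26 July 2014: 207 days, exemption €209,000 → (€469,000 − €209,000) × 2.9% × 207/365 = €4,276.1096
27 July – 26 October 2014: 92 days, exemption €339,000 → (€469,000 − €339,000) × 2.9% × 92/365 = €950.2466
27 October – 31 December 2014: 66 days, exemption €372,000 → (€469,000 − €372,000) × 2.9% × 66/365 = €508.6521
Total = €5,735.0082

€5,735.01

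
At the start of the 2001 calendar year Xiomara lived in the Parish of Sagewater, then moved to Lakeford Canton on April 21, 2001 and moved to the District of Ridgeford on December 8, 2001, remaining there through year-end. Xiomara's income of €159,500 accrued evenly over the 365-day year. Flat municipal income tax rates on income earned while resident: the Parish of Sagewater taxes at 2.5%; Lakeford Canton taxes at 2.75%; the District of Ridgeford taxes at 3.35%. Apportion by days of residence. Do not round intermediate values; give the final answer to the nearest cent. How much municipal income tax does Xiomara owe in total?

€4,329.00

The Parish of Sagewater, January 1 – April 20, 2001: 110 days → €159,500 × 2.5% × 110/365 = €1,201.7123
Lakeford Canton, April 21 – December 7, 2001: 231 days → €159,500 × 2.75% × 231/365 = €2,775.9555
The District of Ridgeford, December 8 – December 31, 2001: 24 days → €159,500 × 3.35% × 24/365 = €351.3370
Total = €4,329.0048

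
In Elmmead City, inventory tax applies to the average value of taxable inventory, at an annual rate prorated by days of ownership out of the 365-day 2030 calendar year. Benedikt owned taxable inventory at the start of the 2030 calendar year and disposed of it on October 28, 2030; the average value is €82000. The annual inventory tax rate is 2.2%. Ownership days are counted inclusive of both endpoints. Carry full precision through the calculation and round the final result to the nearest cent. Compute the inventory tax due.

Days held (January 1 – October 28, 2030): 301 out of 365
Tax = €82000 × 2.2% × 301/365 = €1487.6822

€1487.68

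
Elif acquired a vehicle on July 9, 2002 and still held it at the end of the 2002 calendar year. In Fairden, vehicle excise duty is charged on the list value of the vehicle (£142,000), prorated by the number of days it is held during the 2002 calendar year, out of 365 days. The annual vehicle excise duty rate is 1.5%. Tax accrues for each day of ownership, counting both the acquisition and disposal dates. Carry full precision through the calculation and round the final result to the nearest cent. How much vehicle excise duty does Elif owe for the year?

Days held (July 9 – December 31, 2002): 176 out of 365
Tax = £142,000 × 1.5% × 176/365 = £1,027.0685

£1,027.07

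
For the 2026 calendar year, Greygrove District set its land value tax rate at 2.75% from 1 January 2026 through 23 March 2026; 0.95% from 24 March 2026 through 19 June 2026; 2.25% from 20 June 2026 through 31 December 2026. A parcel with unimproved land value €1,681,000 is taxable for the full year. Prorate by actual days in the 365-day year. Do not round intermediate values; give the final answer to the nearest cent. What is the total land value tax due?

€34,442.08

1 January – 23 March 2026: 82 days at 2.75% → €1,681,000 × 2.75% × 82/365 = €10,385.3562
24 March – 19 June 2026: 88 days at 0.95% → €1,681,000 × 0.95% × 88/365 = €3,850.1808
20 June – 31 December 2026: 195 days at 2.25% → €1,681,000 × 2.25% × 195/365 = €20,206.5411
Total = €34,442.0781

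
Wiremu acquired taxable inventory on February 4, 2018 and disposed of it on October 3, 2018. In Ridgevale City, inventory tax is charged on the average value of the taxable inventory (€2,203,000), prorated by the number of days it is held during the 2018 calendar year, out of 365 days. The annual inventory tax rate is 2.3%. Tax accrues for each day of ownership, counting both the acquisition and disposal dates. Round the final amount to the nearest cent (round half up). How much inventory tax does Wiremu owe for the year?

€33,594.24

Days held (February 4 – October 3, 2018): 242 out of 365
Tax = €2,203,000 × 2.3% × 242/365 = €33,594.2411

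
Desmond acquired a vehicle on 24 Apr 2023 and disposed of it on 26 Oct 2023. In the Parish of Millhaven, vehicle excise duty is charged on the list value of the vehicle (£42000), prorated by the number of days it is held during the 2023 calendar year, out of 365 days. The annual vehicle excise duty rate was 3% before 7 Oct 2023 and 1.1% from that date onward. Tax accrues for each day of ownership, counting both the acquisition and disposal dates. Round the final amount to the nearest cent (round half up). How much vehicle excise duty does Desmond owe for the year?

£598.36

24 Apr – 6 Oct 2023: 166 days at 3% → £42000 × 3% × 166/365 = £573.0411
7 Oct – 26 Oct 2023: 20 days at 1.1% → £42000 × 1.1% × 20/365 = £25.3151
Total = £598.3562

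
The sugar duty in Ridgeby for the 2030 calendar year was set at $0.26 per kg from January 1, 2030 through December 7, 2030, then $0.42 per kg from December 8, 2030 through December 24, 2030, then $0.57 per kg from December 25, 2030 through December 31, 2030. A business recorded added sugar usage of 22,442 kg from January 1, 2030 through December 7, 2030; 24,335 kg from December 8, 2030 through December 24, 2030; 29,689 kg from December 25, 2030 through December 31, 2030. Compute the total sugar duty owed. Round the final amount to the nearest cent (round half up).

January 1 – December 7, 2030: 22,442 kg at $0.26/kg → $5,834.92
December 8 – December 24, 2030: 24,335 kg at $0.42/kg → $10,220.70
December 25 – December 31, 2030: 29,689 kg at $0.57/kg → $16,922.73

$32,978.35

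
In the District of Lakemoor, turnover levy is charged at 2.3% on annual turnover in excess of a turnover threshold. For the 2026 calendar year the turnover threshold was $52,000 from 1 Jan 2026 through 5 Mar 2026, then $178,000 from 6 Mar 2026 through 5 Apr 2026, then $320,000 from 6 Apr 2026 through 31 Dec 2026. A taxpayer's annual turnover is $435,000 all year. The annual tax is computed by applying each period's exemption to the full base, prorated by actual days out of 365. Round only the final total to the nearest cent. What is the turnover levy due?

$4,003.20

1 Jan – 5 Mar 2026: 64 days, exemption $52,000 → ($435,000 − $52,000) × 2.3% × 64/365 = $1,544.5918
6 Mar – 5 Apr 2026: 31 days, exemption $178,000 → ($435,000 − $178,000) × 2.3% × 31/365 = $502.0301
6 Apr – 31 Dec 2026: 270 days, exemption $320,000 → ($435,000 − $320,000) × 2.3% × 270/365 = $1,956.5753
Total = $4,003.1973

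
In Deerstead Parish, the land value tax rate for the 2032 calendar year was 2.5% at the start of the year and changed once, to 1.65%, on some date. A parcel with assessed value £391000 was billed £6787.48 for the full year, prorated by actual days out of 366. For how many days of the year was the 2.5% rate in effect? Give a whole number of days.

Let d = days at the first rate; then 366 − d days at the second rate.
£391000 × [2.5%·d + 1.65%·(366−d)] / 366 = £6787.48
Solving gives d = 37, so the new rate took effect on 7 February 2032.

37 days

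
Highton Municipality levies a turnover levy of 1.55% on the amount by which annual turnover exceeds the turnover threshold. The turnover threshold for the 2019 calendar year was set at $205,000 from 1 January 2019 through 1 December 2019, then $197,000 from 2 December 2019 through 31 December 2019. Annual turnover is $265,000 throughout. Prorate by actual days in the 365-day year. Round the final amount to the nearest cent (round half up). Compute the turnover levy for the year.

1 January – 1 December 2019: 335 days, exemption $205,000 → ($265,000 − $205,000) × 1.55% × 335/365 = $853.5616
2 December – 31 December 2019: 30 days, exemption $197,000 → ($265,000 − $197,000) × 1.55% × 30/365 = $86.6301
Total = $940.1918

$940.19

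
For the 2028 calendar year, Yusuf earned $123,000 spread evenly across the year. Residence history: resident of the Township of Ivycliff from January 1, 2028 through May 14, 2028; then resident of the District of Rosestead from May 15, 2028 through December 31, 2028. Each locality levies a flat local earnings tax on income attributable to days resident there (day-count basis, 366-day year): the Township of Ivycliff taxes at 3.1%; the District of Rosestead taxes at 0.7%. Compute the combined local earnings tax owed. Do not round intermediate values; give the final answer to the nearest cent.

$1,949.85

The Township of Ivycliff, January 1 – May 14, 2028: 135 days → $123,000 × 3.1% × 135/366 = $1,406.4344
The District of Rosestead, May 15 – December 31, 2028: 231 days → $123,000 × 0.7% × 231/366 = $543.4180
Total = $1,949.8525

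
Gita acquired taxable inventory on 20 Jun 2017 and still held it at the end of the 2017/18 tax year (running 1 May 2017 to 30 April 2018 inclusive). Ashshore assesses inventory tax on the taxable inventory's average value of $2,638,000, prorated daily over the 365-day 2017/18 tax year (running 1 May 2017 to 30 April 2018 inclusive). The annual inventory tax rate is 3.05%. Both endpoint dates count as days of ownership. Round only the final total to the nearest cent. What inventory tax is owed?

Days held (20 Jun 2017 – 30 Apr 2018): 315 out of 365
Tax = $2,638,000 × 3.05% × 315/365 = $69,437.2192

$69,437.22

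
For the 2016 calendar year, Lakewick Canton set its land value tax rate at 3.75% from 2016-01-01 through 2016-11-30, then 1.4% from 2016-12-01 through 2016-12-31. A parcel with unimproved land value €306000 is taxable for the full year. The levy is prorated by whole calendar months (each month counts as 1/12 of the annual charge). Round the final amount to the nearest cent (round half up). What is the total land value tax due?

2016-01-01 to 2016-11-30: 11 months at 3.75% → €306000 × 3.75% × 11/12 = €10518.7500
2016-12-01 to 2016-12-31: 1 month at 1.4% → €306000 × 1.4% × 1/12 = €357.0000
Total = €10875.7500

€10875.75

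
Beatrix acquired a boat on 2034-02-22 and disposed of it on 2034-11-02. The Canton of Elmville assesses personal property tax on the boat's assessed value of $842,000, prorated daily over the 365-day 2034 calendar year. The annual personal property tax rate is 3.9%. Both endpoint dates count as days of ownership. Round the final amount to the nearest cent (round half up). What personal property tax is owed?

Days held (2034-02-22 to 2034-11-02): 254 out of 365
Tax = $842,000 × 3.9% × 254/365 = $22,851.6493

$22,851.65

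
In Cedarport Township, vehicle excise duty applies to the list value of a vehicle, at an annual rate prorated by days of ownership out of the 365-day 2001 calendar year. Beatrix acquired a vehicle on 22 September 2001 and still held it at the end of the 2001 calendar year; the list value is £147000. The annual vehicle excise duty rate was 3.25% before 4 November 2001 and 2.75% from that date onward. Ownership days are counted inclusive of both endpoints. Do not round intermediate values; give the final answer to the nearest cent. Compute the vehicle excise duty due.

£1205.20

22 September – 3 November 2001: 43 days at 3.25% → £147000 × 3.25% × 43/365 = £562.8288
4 November – 31 December 2001: 58 days at 2.75% → £147000 × 2.75% × 58/365 = £642.3699
Total = £1205.1986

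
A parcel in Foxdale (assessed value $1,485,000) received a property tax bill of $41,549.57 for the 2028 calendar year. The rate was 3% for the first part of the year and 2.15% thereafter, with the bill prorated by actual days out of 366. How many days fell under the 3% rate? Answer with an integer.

Let d = days at the first rate; then 366 − d days at the second rate.
$1,485,000 × [3%·d + 2.15%·(366−d)] / 366 = $41,549.57
Solving gives d = 279, so the new rate took effect on 6 Oct 2028.

279 days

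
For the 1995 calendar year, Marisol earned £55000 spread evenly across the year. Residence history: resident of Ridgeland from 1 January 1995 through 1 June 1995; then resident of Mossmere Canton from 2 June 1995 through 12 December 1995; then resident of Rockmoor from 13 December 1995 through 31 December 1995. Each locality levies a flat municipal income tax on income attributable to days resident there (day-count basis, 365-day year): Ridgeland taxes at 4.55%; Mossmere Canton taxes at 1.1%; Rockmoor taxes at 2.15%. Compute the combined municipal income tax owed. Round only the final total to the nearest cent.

Ridgeland, 1 January – 1 June 1995: 152 days → £55000 × 4.55% × 152/365 = £1042.1370
Mossmere Canton, 2 June – 12 December 1995: 194 days → £55000 × 1.1% × 194/365 = £321.5616
Rockmoor, 13 December – 31 December 1995: 19 days → £55000 × 2.15% × 19/365 = £61.5548
Total = £1425.2534

£1425.25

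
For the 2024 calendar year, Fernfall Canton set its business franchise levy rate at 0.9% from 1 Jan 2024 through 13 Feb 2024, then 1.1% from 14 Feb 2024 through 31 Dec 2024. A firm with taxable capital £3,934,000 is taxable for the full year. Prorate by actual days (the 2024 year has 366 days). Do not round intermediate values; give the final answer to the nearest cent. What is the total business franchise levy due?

1 Jan – 13 Feb 2024: 44 days at 0.9% → £3,934,000 × 0.9% × 44/366 = £4,256.4590
14 Feb – 31 Dec 2024: 322 days at 1.1% → £3,934,000 × 1.1% × 322/366 = £38,071.6612
Total = £42,328.1202

£42,328.12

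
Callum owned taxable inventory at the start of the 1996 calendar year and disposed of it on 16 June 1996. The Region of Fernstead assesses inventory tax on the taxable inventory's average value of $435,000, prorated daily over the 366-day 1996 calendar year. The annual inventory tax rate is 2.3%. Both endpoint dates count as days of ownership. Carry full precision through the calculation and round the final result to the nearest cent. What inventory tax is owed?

$4,592.46

Days held (1 January – 16 June 1996): 168 out of 366
Tax = $435,000 × 2.3% × 168/366 = $4,592.4590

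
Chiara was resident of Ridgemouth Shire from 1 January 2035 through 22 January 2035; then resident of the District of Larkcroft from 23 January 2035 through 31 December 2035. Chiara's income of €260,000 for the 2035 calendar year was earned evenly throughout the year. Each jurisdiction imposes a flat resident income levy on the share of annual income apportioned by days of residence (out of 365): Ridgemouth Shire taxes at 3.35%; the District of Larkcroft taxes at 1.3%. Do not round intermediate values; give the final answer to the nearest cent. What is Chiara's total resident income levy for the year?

€3,701.26

Ridgemouth Shire, 1 January – 22 January 2035: 22 days → €260,000 × 3.35% × 22/365 = €524.9863
The District of Larkcroft, 23 January – 31 December 2035: 343 days → €260,000 × 1.3% × 343/365 = €3,176.2740
Total = €3,701.2603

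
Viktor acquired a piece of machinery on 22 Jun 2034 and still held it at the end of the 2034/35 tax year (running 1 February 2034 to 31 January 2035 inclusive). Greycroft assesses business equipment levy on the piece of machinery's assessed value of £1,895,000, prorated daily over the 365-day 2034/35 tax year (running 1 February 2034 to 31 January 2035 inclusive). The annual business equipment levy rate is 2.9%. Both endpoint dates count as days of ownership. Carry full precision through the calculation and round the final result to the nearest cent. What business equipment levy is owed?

Days held (22 Jun 2034 – 31 Jan 2035): 224 out of 365
Tax = £1,895,000 × 2.9% × 224/365 = £33,725.8082

£33,725.81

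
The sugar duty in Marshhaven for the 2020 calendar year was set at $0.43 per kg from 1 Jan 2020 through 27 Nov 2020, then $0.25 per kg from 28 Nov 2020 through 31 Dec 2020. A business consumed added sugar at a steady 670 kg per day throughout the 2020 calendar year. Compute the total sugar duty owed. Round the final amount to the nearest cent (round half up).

1 Jan – 27 Nov 2020: 332 days × 670 kg/day = 222,440 kg at $0.43/kg → $95,649.20
28 Nov – 31 Dec 2020: 34 days × 670 kg/day = 22,780 kg at $0.25/kg → $5,695.00

$101,344.20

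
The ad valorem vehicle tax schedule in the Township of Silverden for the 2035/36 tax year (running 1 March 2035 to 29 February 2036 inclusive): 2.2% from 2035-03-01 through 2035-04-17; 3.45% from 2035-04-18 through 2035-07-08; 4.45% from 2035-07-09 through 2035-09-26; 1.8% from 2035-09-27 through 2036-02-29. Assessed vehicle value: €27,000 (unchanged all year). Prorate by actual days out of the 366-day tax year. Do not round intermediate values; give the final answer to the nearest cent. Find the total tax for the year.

€756.37

2035-03-01 to 2035-04-17: 48 days at 2.2% → €27,000 × 2.2% × 48/366 = €77.9016
2035-04-18 to 2035-07-08: 82 days at 3.45% → €27,000 × 3.45% × 82/366 = €208.6967
2035-07-09 to 2035-09-26: 80 days at 4.45% → €27,000 × 4.45% × 80/366 = €262.6230
2035-09-27 to 2036-02-29: 156 days at 1.8% → €27,000 × 1.8% × 156/366 = €207.1475
Total = €756.3689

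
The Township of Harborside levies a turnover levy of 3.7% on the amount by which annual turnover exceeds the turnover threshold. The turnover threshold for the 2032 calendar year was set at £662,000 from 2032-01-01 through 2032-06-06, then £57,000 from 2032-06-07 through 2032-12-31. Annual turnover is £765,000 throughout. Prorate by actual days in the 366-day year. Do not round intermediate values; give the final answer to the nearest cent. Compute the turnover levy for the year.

£16,532.53

2032-01-01 to 2032-06-06: 158 days, exemption £662,000 → (£765,000 − £662,000) × 3.7% × 158/366 = £1,645.1858
2032-06-07 to 2032-12-31: 208 days, exemption £57,000 → (£765,000 − £57,000) × 3.7% × 208/366 = £14,887.3443
Total = £16,532.5301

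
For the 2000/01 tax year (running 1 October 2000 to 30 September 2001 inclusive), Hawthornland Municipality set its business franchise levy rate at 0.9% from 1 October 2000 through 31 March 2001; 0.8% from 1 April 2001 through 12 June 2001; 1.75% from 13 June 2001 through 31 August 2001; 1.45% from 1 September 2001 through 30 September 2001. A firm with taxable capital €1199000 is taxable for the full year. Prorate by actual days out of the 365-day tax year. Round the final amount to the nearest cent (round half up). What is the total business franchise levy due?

€13326.97

1 October 2000 – 31 March 2001: 182 days at 0.9% → €1199000 × 0.9% × 182/365 = €5380.7178
1 April – 12 June 2001: 73 days at 0.8% → €1199000 × 0.8% × 73/365 = €1918.4000
13 June – 31 August 2001: 80 days at 1.75% → €1199000 × 1.75% × 80/365 = €4598.9041
1 September – 30 September 2001: 30 days at 1.45% → €1199000 × 1.45% × 30/365 = €1428.9452
Total = €13326.9671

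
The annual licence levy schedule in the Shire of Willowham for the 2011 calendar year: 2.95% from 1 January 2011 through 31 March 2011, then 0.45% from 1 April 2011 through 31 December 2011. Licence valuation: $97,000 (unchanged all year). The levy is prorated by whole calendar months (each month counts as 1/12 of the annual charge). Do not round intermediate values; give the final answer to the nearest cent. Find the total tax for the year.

$1,042.75

1 January – 31 March 2011: 3 months at 2.95% → $97,000 × 2.95% × 3/12 = $715.3750
1 April – 31 December 2011: 9 months at 0.45% → $97,000 × 0.45% × 9/12 = $327.3750
Total = $1,042.7500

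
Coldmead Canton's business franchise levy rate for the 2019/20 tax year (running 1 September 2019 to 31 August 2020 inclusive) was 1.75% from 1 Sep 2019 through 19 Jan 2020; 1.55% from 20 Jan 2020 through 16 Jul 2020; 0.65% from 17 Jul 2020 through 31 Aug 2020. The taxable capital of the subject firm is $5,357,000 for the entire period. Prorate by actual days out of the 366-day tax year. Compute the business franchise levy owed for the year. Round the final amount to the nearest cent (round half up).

1 Sep 2019 – 19 Jan 2020: 141 days at 1.75% → $5,357,000 × 1.75% × 141/366 = $36,115.8402
20 Jan – 16 Jul 2020: 179 days at 1.55% → $5,357,000 × 1.55% × 179/366 = $40,609.2801
17 Jul – 31 Aug 2020: 46 days at 0.65% → $5,357,000 × 0.65% × 46/366 = $4,376.3470
Total = $81,101.4672

$81,101.47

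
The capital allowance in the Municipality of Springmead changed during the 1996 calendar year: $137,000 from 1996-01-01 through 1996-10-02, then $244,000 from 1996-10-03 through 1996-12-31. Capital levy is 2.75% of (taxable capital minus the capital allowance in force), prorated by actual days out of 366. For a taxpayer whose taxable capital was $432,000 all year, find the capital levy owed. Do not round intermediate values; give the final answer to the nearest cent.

1996-01-01 to 1996-10-02: 276 days, exemption $137,000 → ($432,000 − $137,000) × 2.75% × 276/366 = $6,117.6230
1996-10-03 to 1996-12-31: 90 days, exemption $244,000 → ($432,000 − $244,000) × 2.75% × 90/366 = $1,271.3115
Total = $7,388.9344

$7,388.93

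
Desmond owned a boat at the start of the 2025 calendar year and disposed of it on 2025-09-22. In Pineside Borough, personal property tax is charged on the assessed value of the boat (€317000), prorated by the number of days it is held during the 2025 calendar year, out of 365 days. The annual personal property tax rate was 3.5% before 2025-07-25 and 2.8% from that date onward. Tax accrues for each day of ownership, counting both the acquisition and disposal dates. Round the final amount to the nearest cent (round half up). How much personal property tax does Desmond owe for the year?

€7690.51

2025-01-01 to 2025-07-24: 205 days at 3.5% → €317000 × 3.5% × 205/365 = €6231.4384
2025-07-25 to 2025-09-22: 60 days at 2.8% → €317000 × 2.8% × 60/365 = €1459.0685
Total = €7690.5068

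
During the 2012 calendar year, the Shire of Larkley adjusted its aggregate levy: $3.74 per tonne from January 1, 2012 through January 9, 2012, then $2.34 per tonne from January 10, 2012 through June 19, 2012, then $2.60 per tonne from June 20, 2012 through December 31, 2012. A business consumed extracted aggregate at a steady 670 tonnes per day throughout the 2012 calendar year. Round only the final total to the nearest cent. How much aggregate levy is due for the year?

January 1 – January 9, 2012: 9 days × 670 tonnes/day = 6,030 tonnes at $3.74/tonne → $22,552.20
January 10 – June 19, 2012: 162 days × 670 tonnes/day = 108,540 tonnes at $2.34/tonne → $253,983.60
June 20 – December 31, 2012: 195 days × 670 tonnes/day = 130,650 tonnes at $2.60/tonne → $339,690.00

$616,225.80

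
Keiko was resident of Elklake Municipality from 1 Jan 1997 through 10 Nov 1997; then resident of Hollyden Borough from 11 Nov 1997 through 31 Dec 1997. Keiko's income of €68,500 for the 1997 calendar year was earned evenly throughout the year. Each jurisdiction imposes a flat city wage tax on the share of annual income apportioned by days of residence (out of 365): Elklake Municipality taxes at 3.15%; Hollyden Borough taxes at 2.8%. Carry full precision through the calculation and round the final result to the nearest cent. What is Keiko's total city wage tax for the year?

Elklake Municipality, 1 Jan – 10 Nov 1997: 314 days → €68,500 × 3.15% × 314/365 = €1,856.2562
Hollyden Borough, 11 Nov – 31 Dec 1997: 51 days → €68,500 × 2.8% × 51/365 = €267.9945
Total = €2,124.2507

€2,124.25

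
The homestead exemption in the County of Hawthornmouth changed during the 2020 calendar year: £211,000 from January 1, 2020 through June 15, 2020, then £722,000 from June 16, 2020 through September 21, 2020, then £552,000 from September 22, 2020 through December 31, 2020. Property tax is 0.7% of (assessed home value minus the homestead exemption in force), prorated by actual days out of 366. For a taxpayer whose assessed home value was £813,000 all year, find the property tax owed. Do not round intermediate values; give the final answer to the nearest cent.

January 1 – June 15, 2020: 167 days, exemption £211,000 → (£813,000 − £211,000) × 0.7% × 167/366 = £1,922.7814
June 16 – September 21, 2020: 98 days, exemption £722,000 → (£813,000 − £722,000) × 0.7% × 98/366 = £170.5628
September 22 – December 31, 2020: 101 days, exemption £552,000 → (£813,000 − £552,000) × 0.7% × 101/366 = £504.1721
Total = £2,597.5164

£2,597.52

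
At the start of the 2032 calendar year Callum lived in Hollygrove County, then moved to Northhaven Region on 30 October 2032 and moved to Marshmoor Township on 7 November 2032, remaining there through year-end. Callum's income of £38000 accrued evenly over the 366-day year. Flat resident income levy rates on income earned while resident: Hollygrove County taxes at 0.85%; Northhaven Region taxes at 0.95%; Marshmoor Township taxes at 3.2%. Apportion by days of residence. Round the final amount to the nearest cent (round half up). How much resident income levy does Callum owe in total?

Hollygrove County, 1 January – 29 October 2032: 303 days → £38000 × 0.85% × 303/366 = £267.4016
Northhaven Region, 30 October – 6 November 2032: 8 days → £38000 × 0.95% × 8/366 = £7.8907
Marshmoor Township, 7 November – 31 December 2032: 55 days → £38000 × 3.2% × 55/366 = £182.7322
Total = £458.0246

£458.02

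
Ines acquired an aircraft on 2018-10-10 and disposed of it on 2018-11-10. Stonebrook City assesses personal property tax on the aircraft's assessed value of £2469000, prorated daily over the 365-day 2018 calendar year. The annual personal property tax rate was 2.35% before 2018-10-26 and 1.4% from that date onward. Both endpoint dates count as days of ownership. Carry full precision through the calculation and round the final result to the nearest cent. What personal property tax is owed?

2018-10-10 to 2018-10-25: 16 days at 2.35% → £2469000 × 2.35% × 16/365 = £2543.4082
2018-10-26 to 2018-11-10: 16 days at 1.4% → £2469000 × 1.4% × 16/365 = £1515.2219
Total = £4058.6301

£4058.63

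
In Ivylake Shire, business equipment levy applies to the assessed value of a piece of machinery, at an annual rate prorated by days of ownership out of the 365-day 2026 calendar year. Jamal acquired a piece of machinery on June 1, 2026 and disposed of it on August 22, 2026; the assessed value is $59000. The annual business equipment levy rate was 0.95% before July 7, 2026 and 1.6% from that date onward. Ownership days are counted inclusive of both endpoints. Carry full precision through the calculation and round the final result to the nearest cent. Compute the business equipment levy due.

June 1 – July 6, 2026: 36 days at 0.95% → $59000 × 0.95% × 36/365 = $55.2822
July 7 – August 22, 2026: 47 days at 1.6% → $59000 × 1.6% × 47/365 = $121.5562
Total = $176.8384

$176.84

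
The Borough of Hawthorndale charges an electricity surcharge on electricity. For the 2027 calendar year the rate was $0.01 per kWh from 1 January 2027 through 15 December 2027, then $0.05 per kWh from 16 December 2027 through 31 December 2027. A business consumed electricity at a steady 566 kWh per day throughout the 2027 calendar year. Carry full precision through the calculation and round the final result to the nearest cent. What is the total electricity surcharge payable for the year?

$2428.14

1 January – 15 December 2027: 349 days × 566 kWh/day = 197,534 kWh at $0.01/kWh → $1975.34
16 December – 31 December 2027: 16 days × 566 kWh/day = 9,056 kWh at $0.05/kWh → $452.80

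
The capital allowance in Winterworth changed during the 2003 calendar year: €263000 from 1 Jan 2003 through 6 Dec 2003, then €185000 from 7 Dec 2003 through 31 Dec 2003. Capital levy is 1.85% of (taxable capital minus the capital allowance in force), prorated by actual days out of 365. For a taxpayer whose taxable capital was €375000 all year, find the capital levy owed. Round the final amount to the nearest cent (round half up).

€2170.84

1 Jan – 6 Dec 2003: 340 days, exemption €263000 → (€375000 − €263000) × 1.85% × 340/365 = €1930.0822
7 Dec – 31 Dec 2003: 25 days, exemption €185000 → (€375000 − €185000) × 1.85% × 25/365 = €240.7534
Total = €2170.8356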